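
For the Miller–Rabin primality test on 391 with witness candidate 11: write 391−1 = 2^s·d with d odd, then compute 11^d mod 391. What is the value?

391 − 1 = 390 = 2^1 · 195, so d = 195.
11^1 ≡ 11 (mod 391)
11^2 ≡ 11^2 = 121 ≡ 121 (mod 391)
11^4 ≡ 121^2 = 14641 ≡ 174 (mod 391)
11^8 ≡ 174^2 = 30276 ≡ 169 (mod 391)
11^16 ≡ 169^2 = 28561 ≡ 18 (mod 391)
11^32 ≡ 18^2 = 324 ≡ 324 (mod 391)
11^64 ≡ 324^2 = 104976 ≡ 188 (mod 391)
11^128 ≡ 188^2 = 35344 ≡ 154 (mod 391)
195 = 128 + 64 + 2 + 1 in binary powers of 2.
So 11^195 ≡ 154 · 188 · 121 · 11 ≡ 107 (mod 391).
Squaring chain: 107; never reaches −1, so base 11 is a Miller–Rabin witness that 391 is composite.

107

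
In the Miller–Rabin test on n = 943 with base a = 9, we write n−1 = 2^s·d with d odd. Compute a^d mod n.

943 − 1 = 942 = 2^1 · 471, so d = 471.
9^1 ≡ 9 (mod 943)
9^2 ≡ 9^2 = 81 ≡ 81 (mod 943)
9^4 ≡ 81^2 = 6561 ≡ 903 (mod 943)
9^8 ≡ 903^2 = 815409 ≡ 657 (mod 943)
9^16 ≡ 657^2 = 431649 ≡ 698 (mod 943)
9^32 ≡ 698^2 = 487204 ≡ 616 (mod 943)
9^64 ≡ 616^2 = 379456 ≡ 370 (mod 943)
9^128 ≡ 370^2 = 136900 ≡ 165 (mod 943)
9^256 ≡ 165^2 = 27225 ≡ 821 (mod 943)
471 = 256 + 128 + 64 + 16 + 4 + 2 + 1 in binary powers of 2.
So 9^471 ≡ 821 · 165 · 370 · 698 · 903 · 81 · 9 ≡ 278 (mod 943).
Squaring chain: 278; never reaches −1, so base 9 is a Miller–Rabin witness that 943 is composite.

278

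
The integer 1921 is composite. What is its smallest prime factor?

1921 is odd.
Digit sum 13, not divisible by 3.
Ends in 1: not divisible by 5.
7: 1921 = 7·274 + 3
11: 1921 = 11·174 + 7
13: 1921 = 13·147 + 10
17: 1921 = 17·113

17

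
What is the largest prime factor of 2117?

2117 = 29 · 73
73 is prime.
So 2117 = 29 · 73; the largest prime factor is 73.

73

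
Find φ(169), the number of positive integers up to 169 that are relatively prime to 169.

Factor: 169 = 13^2.
φ(169) = 13^1·(13−1) = 156.

156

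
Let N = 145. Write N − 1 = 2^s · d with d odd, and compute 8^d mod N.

145 − 1 = 144 = 2^4 · 9, so d = 9.
8^1 ≡ 8 (mod 145)
8^2 ≡ 8^2 = 64 ≡ 64 (mod 145)
8^4 ≡ 64^2 = 4096 ≡ 36 (mod 145)
8^8 ≡ 36^2 = 1296 ≡ 136 (mod 145)
9 = 8 + 1 in binary powers of 2.
So 8^9 ≡ 136 · 8 ≡ 73 (mod 145).
Squaring chain: 73 → 109 → 136 → 81; never reaches −1, so base 8 is a Miller–Rabin witness that 145 is composite.

73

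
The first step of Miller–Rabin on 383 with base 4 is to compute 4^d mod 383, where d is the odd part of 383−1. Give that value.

383 − 1 = 382 = 2^1 · 191, so d = 191.
4^1 ≡ 4 (mod 383)
4^2 ≡ 4^2 = 16 ≡ 16 (mod 383)
4^4 ≡ 16^2 = 256 ≡ 256 (mod 383)
4^8 ≡ 256^2 = 65536 ≡ 43 (mod 383)
4^16 ≡ 43^2 = 1849 ≡ 317 (mod 383)
4^32 ≡ 317^2 = 100489 ≡ 143 (mod 383)
4^64 ≡ 143^2 = 20449 ≡ 150 (mod 383)
4^128 ≡ 150^2 = 22500 ≡ 286 (mod 383)
191 = 128 + 32 + 16 + 8 + 4 + 2 + 1 in binary powers of 2.
So 4^191 ≡ 286 · 143 · 317 · 43 · 256 · 16 · 4 ≡ 1 (mod 383).
Since 4^d ≡ 1 (mod 383), base 4 does not prove 383 composite.

1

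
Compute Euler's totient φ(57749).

52416

Factor: 57749 = 17 · 43 · 79.
φ(57749) = (17−1) · (43−1) · (79−1) = 16 · 42 · 78 = 52416.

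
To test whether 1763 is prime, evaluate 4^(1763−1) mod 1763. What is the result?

508

4^1 ≡ 4 (mod 1763)
4^2 ≡ 4^2 = 16 ≡ 16 (mod 1763)
4^4 ≡ 16^2 = 256 ≡ 256 (mod 1763)
4^8 ≡ 256^2 = 65536 ≡ 305 (mod 1763)
4^16 ≡ 305^2 = 93025 ≡ 1349 (mod 1763)
4^32 ≡ 1349^2 = 1819801 ≡ 385 (mod 1763)
4^64 ≡ 385^2 = 148225 ≡ 133 (mod 1763)
4^128 ≡ 133^2 = 17689 ≡ 59 (mod 1763)
4^256 ≡ 59^2 = 3481 ≡ 1718 (mod 1763)
4^512 ≡ 1718^2 = 2951524 ≡ 262 (mod 1763)
4^1024 ≡ 262^2 = 68644 ≡ 1650 (mod 1763)
1762 = 1024 + 512 + 128 + 64 + 32 + 2 in binary powers of 2.
So 4^1762 ≡ 1650 · 262 · 59 · 133 · 385 · 16 ≡ 508 (mod 1763).
Since 508 ≠ 1, base 4 is a Fermat witness: 1763 is composite.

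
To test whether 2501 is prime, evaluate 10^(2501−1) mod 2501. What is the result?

657

10^1 ≡ 10 (mod 2501)
10^2 ≡ 10^2 = 100 ≡ 100 (mod 2501)
10^4 ≡ 100^2 = 10000 ≡ 2497 (mod 2501)
10^8 ≡ 2497^2 = 6235009 ≡ 16 (mod 2501)
10^16 ≡ 16^2 = 256 ≡ 256 (mod 2501)
10^32 ≡ 256^2 = 65536 ≡ 510 (mod 2501)
10^64 ≡ 510^2 = 260100 ≡ 2497 (mod 2501)
10^128 ≡ 2497^2 = 6235009 ≡ 16 (mod 2501)
10^256 ≡ 16^2 = 256 ≡ 256 (mod 2501)
10^512 ≡ 256^2 = 65536 ≡ 510 (mod 2501)
10^1024 ≡ 510^2 = 260100 ≡ 2497 (mod 2501)
10^2048 ≡ 2497^2 = 6235009 ≡ 16 (mod 2501)
2500 = 2048 + 256 + 128 + 64 + 4 in binary powers of 2.
So 10^2500 ≡ 16 · 256 · 16 · 2497 · 2497 ≡ 657 (mod 2501).
Since 657 ≠ 1, base 10 is a Fermat witness: 2501 is composite.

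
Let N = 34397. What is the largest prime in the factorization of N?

34397 = 11 · 3127
3127 = 53 · 59
59 is prime.
So 34397 = 11 · 53 · 59; the largest prime factor is 59.

59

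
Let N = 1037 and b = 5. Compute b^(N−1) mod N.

361

5^1 ≡ 5 (mod 1037)
5^2 ≡ 5^2 = 25 ≡ 25 (mod 1037)
5^4 ≡ 25^2 = 625 ≡ 625 (mod 1037)
5^8 ≡ 625^2 = 390625 ≡ 713 (mod 1037)
5^16 ≡ 713^2 = 508369 ≡ 239 (mod 1037)
5^32 ≡ 239^2 = 57121 ≡ 86 (mod 1037)
5^64 ≡ 86^2 = 7396 ≡ 137 (mod 1037)
5^128 ≡ 137^2 = 18769 ≡ 103 (mod 1037)
5^256 ≡ 103^2 = 10609 ≡ 239 (mod 1037)
5^512 ≡ 239^2 = 57121 ≡ 86 (mod 1037)
5^1024 ≡ 86^2 = 7396 ≡ 137 (mod 1037)
1036 = 1024 + 8 + 4 in binary powers of 2.
So 5^1036 ≡ 137 · 713 · 625 ≡ 361 (mod 1037).
Since 361 ≠ 1, base 5 is a Fermat witness: 1037 is composite.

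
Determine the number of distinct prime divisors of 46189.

46189 = 11 · 4199
4199 = 13 · 323
323 = 17 · 19
46189 = 11 · 13 · 17 · 19, which has 4 distinct prime factors.

4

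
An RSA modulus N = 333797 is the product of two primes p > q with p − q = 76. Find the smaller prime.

Since p = q + 76, we have 333797 = q(q + 76), so q² + 76q − 333797 = 0.
Discriminant: 76² + 4·333797 = 5776 + 1335188 = 1340964; √1340964 = 1158.
q = (−76 + 1158)/2 = 541, and p = q + 76 = 617.
Check: 541 · 617 = 333797.

541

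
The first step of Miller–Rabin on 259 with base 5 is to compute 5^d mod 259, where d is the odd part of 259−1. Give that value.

97

259 − 1 = 258 = 2^1 · 129, so d = 129.
5^1 ≡ 5 (mod 259)
5^2 ≡ 5^2 = 25 ≡ 25 (mod 259)
5^4 ≡ 25^2 = 625 ≡ 107 (mod 259)
5^8 ≡ 107^2 = 11449 ≡ 53 (mod 259)
5^16 ≡ 53^2 = 2809 ≡ 219 (mod 259)
5^32 ≡ 219^2 = 47961 ≡ 46 (mod 259)
5^64 ≡ 46^2 = 2116 ≡ 44 (mod 259)
5^128 ≡ 44^2 = 1936 ≡ 123 (mod 259)
129 = 128 + 1 in binary powers of 2.
So 5^129 ≡ 123 · 5 ≡ 97 (mod 259).
Squaring chain: 97; never reaches −1, so base 5 is a Miller–Rabin witness that 259 is composite.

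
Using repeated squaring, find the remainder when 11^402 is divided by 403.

11^1 ≡ 11 (mod 403)
11^2 ≡ 11^2 = 121 ≡ 121 (mod 403)
11^4 ≡ 121^2 = 14641 ≡ 133 (mod 403)
11^8 ≡ 133^2 = 17689 ≡ 360 (mod 403)
11^16 ≡ 360^2 = 129600 ≡ 237 (mod 403)
11^32 ≡ 237^2 = 56169 ≡ 152 (mod 403)
11^64 ≡ 152^2 = 23104 ≡ 133 (mod 403)
11^128 ≡ 133^2 = 17689 ≡ 360 (mod 403)
11^256 ≡ 360^2 = 129600 ≡ 237 (mod 403)
402 = 256 + 128 + 16 + 2 in binary powers of 2.
So 11^402 ≡ 237 · 360 · 237 · 121 ≡ 233 (mod 403).
Since 233 ≠ 1, base 11 is a Fermat witness: 403 is composite.

233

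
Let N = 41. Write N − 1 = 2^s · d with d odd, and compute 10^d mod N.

1

41 − 1 = 40 = 2^3 · 5, so d = 5.
10^1 ≡ 10 (mod 41)
10^2 ≡ 10^2 = 100 ≡ 18 (mod 41)
10^4 ≡ 18^2 = 324 ≡ 37 (mod 41)
5 = 4 + 1 in binary powers of 2.
So 10^5 ≡ 37 · 10 ≡ 1 (mod 41).
Since 10^d ≡ 1 (mod 41), base 10 does not prove 41 composite.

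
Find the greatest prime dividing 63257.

63257 = 17 · 3721
3721 = 61 · 61
61 = 61 · 1
So 63257 = 17 · 61^2; the largest prime factor is 61.

61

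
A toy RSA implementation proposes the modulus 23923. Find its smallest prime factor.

23923 is odd.
Digit sum 19, not divisible by 3.
Ends in 3: not divisible by 5.
7: 23923 = 7·3417 + 4
11: 23923 = 11·2174 + 9
13: 23923 = 13·1840 + 3
17: 23923 = 17·1407 + 4
19: 23923 = 19·1259 + 2
23: 23923 = 23·1040 + 3
29: 23923 = 29·824 + 27
31: 23923 = 31·771 + 22
37: 23923 = 37·646 + 21
41: 23923 = 41·583 + 20
43: 23923 = 43·556 + 15
47: 23923 = 47·509

47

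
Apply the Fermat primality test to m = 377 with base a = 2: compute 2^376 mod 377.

94

2^1 ≡ 2 (mod 377)
2^2 ≡ 2^2 = 4 ≡ 4 (mod 377)
2^4 ≡ 4^2 = 16 ≡ 16 (mod 377)
2^8 ≡ 16^2 = 256 ≡ 256 (mod 377)
2^16 ≡ 256^2 = 65536 ≡ 315 (mod 377)
2^32 ≡ 315^2 = 99225 ≡ 74 (mod 377)
2^64 ≡ 74^2 = 5476 ≡ 198 (mod 377)
2^128 ≡ 198^2 = 39204 ≡ 373 (mod 377)
2^256 ≡ 373^2 = 139129 ≡ 16 (mod 377)
376 = 256 + 64 + 32 + 16 + 8 in binary powers of 2.
So 2^376 ≡ 16 · 198 · 74 · 315 · 256 ≡ 94 (mod 377).
Since 94 ≠ 1, base 2 is a Fermat witness: 377 is composite.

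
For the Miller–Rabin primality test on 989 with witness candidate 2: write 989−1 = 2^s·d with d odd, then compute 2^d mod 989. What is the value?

989 − 1 = 988 = 2^2 · 247, so d = 247.
2^1 ≡ 2 (mod 989)
2^2 ≡ 2^2 = 4 ≡ 4 (mod 989)
2^4 ≡ 4^2 = 16 ≡ 16 (mod 989)
2^8 ≡ 16^2 = 256 ≡ 256 (mod 989)
2^16 ≡ 256^2 = 65536 ≡ 262 (mod 989)
2^32 ≡ 262^2 = 68644 ≡ 403 (mod 989)
2^64 ≡ 403^2 = 162409 ≡ 213 (mod 989)
2^128 ≡ 213^2 = 45369 ≡ 864 (mod 989)
247 = 128 + 64 + 32 + 16 + 4 + 2 + 1 in binary powers of 2.
So 2^247 ≡ 864 · 213 · 403 · 262 · 16 · 4 · 2 ≡ 469 (mod 989).
Squaring chain: 469 → 403; never reaches −1, so base 2 is a Miller–Rabin witness that 989 is composite.

469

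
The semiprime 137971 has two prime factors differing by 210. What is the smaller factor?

Since p = q + 210, we have 137971 = q(q + 210), so q² + 210q − 137971 = 0.
Discriminant: 210² + 4·137971 = 44100 + 551884 = 595984; √595984 = 772.
q = (−210 + 772)/2 = 281, and p = q + 210 = 491.
Check: 281 · 491 = 137971.

281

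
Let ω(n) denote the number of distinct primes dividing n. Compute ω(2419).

2

2419 = 41 · 59
2419 = 41 · 59, which has 2 distinct prime factors.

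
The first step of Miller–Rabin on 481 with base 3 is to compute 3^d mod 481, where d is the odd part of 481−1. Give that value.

481 − 1 = 480 = 2^5 · 15, so d = 15.
3^1 ≡ 3 (mod 481)
3^2 ≡ 3^2 = 9 ≡ 9 (mod 481)
3^4 ≡ 9^2 = 81 ≡ 81 (mod 481)
3^8 ≡ 81^2 = 6561 ≡ 308 (mod 481)
15 = 8 + 4 + 2 + 1 in binary powers of 2.
So 3^15 ≡ 308 · 81 · 9 · 3 ≡ 196 (mod 481).
Squaring chain: 196 → 417 → 248 → 417 → 248; never reaches −1, so base 3 is a Miller–Rabin witness that 481 is composite.

196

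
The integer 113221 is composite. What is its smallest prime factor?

19

113221 is odd.
Digit sum 10, not divisible by 3.
Ends in 1: not divisible by 5.
7: 113221 = 7·16174 + 3
11: 113221 = 11·10292 + 9
13: 113221 = 13·8709 + 4
17: 113221 = 17·6660 + 1
19: 113221 = 19·5959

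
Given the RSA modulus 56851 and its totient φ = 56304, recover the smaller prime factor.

139

φ(n) = (p−1)(q−1) = n − (p+q) + 1, so p + q = 56851 − 56304 + 1 = 548.
p and q are the roots of t² − 548t + 56851 = 0.
Discriminant: 548² − 4·56851 = 300304 − 227404 = 72900; √72900 = 270.
q = (548 − 270)/2 = 139, p = (548 + 270)/2 = 409.
Check: 139 · 409 = 56851.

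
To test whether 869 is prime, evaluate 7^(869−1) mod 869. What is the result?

7^1 ≡ 7 (mod 869)
7^2 ≡ 7^2 = 49 ≡ 49 (mod 869)
7^4 ≡ 49^2 = 2401 ≡ 663 (mod 869)
7^8 ≡ 663^2 = 439569 ≡ 724 (mod 869)
7^16 ≡ 724^2 = 524176 ≡ 169 (mod 869)
7^32 ≡ 169^2 = 28561 ≡ 753 (mod 869)
7^64 ≡ 753^2 = 567009 ≡ 421 (mod 869)
7^128 ≡ 421^2 = 177241 ≡ 834 (mod 869)
7^256 ≡ 834^2 = 695556 ≡ 356 (mod 869)
7^512 ≡ 356^2 = 126736 ≡ 731 (mod 869)
868 = 512 + 256 + 64 + 32 + 4 in binary powers of 2.
So 7^868 ≡ 731 · 356 · 421 · 753 · 663 ≡ 163 (mod 869).
Since 163 ≠ 1, base 7 is a Fermat witness: 869 is composite.

163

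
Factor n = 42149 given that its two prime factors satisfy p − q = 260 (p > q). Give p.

373

Since p = q + 260, we have 42149 = q(q + 260), so q² + 260q − 42149 = 0.
Discriminant: 260² + 4·42149 = 67600 + 168596 = 236196; √236196 = 486.
q = (−260 + 486)/2 = 113, and p = q + 260 = 373.
Check: 113 · 373 = 42149.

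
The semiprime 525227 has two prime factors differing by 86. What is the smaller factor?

Since p = q + 86, we have 525227 = q(q + 86), so q² + 86q − 525227 = 0.
Discriminant: 86² + 4·525227 = 7396 + 2100908 = 2108304; √2108304 = 1452.
q = (−86 + 1452)/2 = 683, and p = q + 86 = 769.
Check: 683 · 769 = 525227.

683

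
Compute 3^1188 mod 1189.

1147

3^1 ≡ 3 (mod 1189)
3^2 ≡ 3^2 = 9 ≡ 9 (mod 1189)
3^4 ≡ 9^2 = 81 ≡ 81 (mod 1189)
3^8 ≡ 81^2 = 6561 ≡ 616 (mod 1189)
3^16 ≡ 616^2 = 379456 ≡ 165 (mod 1189)
3^32 ≡ 165^2 = 27225 ≡ 1067 (mod 1189)
3^64 ≡ 1067^2 = 1138489 ≡ 616 (mod 1189)
3^128 ≡ 616^2 = 379456 ≡ 165 (mod 1189)
3^256 ≡ 165^2 = 27225 ≡ 1067 (mod 1189)
3^512 ≡ 1067^2 = 1138489 ≡ 616 (mod 1189)
3^1024 ≡ 616^2 = 379456 ≡ 165 (mod 1189)
1188 = 1024 + 128 + 32 + 4 in binary powers of 2.
So 3^1188 ≡ 165 · 165 · 1067 · 81 ≡ 1147 (mod 1189).
Since 1147 ≠ 1, base 3 is a Fermat witness: 1189 is composite.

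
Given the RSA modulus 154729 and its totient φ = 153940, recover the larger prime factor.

φ(n) = (p−1)(q−1) = n − (p+q) + 1, so p + q = 154729 − 153940 + 1 = 790.
p and q are the roots of t² − 790t + 154729 = 0.
Discriminant: 790² − 4·154729 = 624100 − 618916 = 5184; √5184 = 72.
q = (790 − 72)/2 = 359, p = (790 + 72)/2 = 431.
Check: 359 · 431 = 154729.

431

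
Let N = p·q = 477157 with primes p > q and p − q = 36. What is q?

673

Since p = q + 36, we have 477157 = q(q + 36), so q² + 36q − 477157 = 0.
Discriminant: 36² + 4·477157 = 1296 + 1908628 = 1909924; √1909924 = 1382.
q = (−36 + 1382)/2 = 673, and p = q + 36 = 709.
Check: 673 · 709 = 477157.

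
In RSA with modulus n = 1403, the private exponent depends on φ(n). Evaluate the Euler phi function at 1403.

1320

Factor: 1403 = 23 · 61.
φ(1403) = (23−1) · (61−1) = 22 · 60 = 1320.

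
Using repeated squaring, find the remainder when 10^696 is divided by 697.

543

10^1 ≡ 10 (mod 697)
10^2 ≡ 10^2 = 100 ≡ 100 (mod 697)
10^4 ≡ 100^2 = 10000 ≡ 242 (mod 697)
10^8 ≡ 242^2 = 58564 ≡ 16 (mod 697)
10^16 ≡ 16^2 = 256 ≡ 256 (mod 697)
10^32 ≡ 256^2 = 65536 ≡ 18 (mod 697)
10^64 ≡ 18^2 = 324 ≡ 324 (mod 697)
10^128 ≡ 324^2 = 104976 ≡ 426 (mod 697)
10^256 ≡ 426^2 = 181476 ≡ 256 (mod 697)
10^512 ≡ 256^2 = 65536 ≡ 18 (mod 697)
696 = 512 + 128 + 32 + 16 + 8 in binary powers of 2.
So 10^696 ≡ 18 · 426 · 18 · 256 · 16 ≡ 543 (mod 697).
Since 543 ≠ 1, base 10 is a Fermat witness: 697 is composite.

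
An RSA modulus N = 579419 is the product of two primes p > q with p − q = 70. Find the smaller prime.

Since p = q + 70, we have 579419 = q(q + 70), so q² + 70q − 579419 = 0.
Discriminant: 70² + 4·579419 = 4900 + 2317676 = 2322576; √2322576 = 1524.
q = (−70 + 1524)/2 = 727, and p = q + 70 = 797.
Check: 727 · 797 = 579419.

727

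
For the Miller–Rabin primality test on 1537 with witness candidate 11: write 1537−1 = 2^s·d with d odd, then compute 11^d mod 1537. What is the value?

1331

1537 − 1 = 1536 = 2^9 · 3, so d = 3.
11^1 ≡ 11 (mod 1537)
11^2 ≡ 11^2 = 121 ≡ 121 (mod 1537)
3 = 2 + 1 in binary powers of 2.
So 11^3 ≡ 121 · 11 ≡ 1331 (mod 1537).
Squaring chain: 1331 → 937 → 342 → 152 → 49 → 864 → 1051 → 1035 → 1473; never reaches −1, so base 11 is a Miller–Rabin witness that 1537 is composite.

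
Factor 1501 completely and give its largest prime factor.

79

1501 = 19 · 79
79 is prime.
So 1501 = 19 · 79; the largest prime factor is 79.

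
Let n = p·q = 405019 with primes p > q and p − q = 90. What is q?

593

Since p = q + 90, we have 405019 = q(q + 90), so q² + 90q − 405019 = 0.
Discriminant: 90² + 4·405019 = 8100 + 1620076 = 1628176; √1628176 = 1276.
q = (−90 + 1276)/2 = 593, and p = q + 90 = 683.
Check: 593 · 683 = 405019.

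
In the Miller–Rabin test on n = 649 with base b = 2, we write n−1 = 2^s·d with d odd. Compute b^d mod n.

519

649 − 1 = 648 = 2^3 · 81, so d = 81.
2^1 ≡ 2 (mod 649)
2^2 ≡ 2^2 = 4 ≡ 4 (mod 649)
2^4 ≡ 4^2 = 16 ≡ 16 (mod 649)
2^8 ≡ 16^2 = 256 ≡ 256 (mod 649)
2^16 ≡ 256^2 = 65536 ≡ 636 (mod 649)
2^32 ≡ 636^2 = 404496 ≡ 169 (mod 649)
2^64 ≡ 169^2 = 28561 ≡ 5 (mod 649)
81 = 64 + 16 + 1 in binary powers of 2.
So 2^81 ≡ 5 · 636 · 2 ≡ 519 (mod 649).
Squaring chain: 519 → 26 → 27; never reaches −1, so base 2 is a Miller–Rabin witness that 649 is composite.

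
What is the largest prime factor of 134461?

59

134461 = 43 · 3127
3127 = 53 · 59
59 is prime.
So 134461 = 43 · 53 · 59; the largest prime factor is 59.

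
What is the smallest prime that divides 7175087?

53

7175087 is odd.
Digit sum 35, not divisible by 3.
Ends in 7: not divisible by 5.
7: 7175087 = 7·1025012 + 3
11: 7175087 = 11·652280 + 7
13: 7175087 = 13·551929 + 10
17: 7175087 = 17·422063 + 16
19: 7175087 = 19·377636 + 3
23: 7175087 = 23·311960 + 7
29: 7175087 = 29·247416 + 23
31: 7175087 = 31·231454 + 13
37: 7175087 = 37·193921 + 10
41: 7175087 = 41·175002 + 5
43: 7175087 = 43·166862 + 21
47: 7175087 = 47·152661 + 20
53: 7175087 = 53·135379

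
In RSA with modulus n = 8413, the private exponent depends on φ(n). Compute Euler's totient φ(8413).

8188

Factor: 8413 = 47 · 179.
φ(8413) = (47−1) · (179−1) = 46 · 178 = 8188.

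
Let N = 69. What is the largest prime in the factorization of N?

23

69 = 3 · 23
23 is prime.
So 69 = 3 · 23; the largest prime factor is 23.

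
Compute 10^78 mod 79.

10^1 ≡ 10 (mod 79)
10^2 ≡ 10^2 = 100 ≡ 21 (mod 79)
10^4 ≡ 21^2 = 441 ≡ 46 (mod 79)
10^8 ≡ 46^2 = 2116 ≡ 62 (mod 79)
10^16 ≡ 62^2 = 3844 ≡ 52 (mod 79)
10^32 ≡ 52^2 = 2704 ≡ 18 (mod 79)
10^64 ≡ 18^2 = 324 ≡ 8 (mod 79)
78 = 64 + 8 + 4 + 2 in binary powers of 2.
So 10^78 ≡ 8 · 62 · 46 · 21 ≡ 1 (mod 79).
Since the result is 1, base 10 gives no evidence that 79 is composite.

1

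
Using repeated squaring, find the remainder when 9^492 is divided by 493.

458

9^1 ≡ 9 (mod 493)
9^2 ≡ 9^2 = 81 ≡ 81 (mod 493)
9^4 ≡ 81^2 = 6561 ≡ 152 (mod 493)
9^8 ≡ 152^2 = 23104 ≡ 426 (mod 493)
9^16 ≡ 426^2 = 181476 ≡ 52 (mod 493)
9^32 ≡ 52^2 = 2704 ≡ 239 (mod 493)
9^64 ≡ 239^2 = 57121 ≡ 426 (mod 493)
9^128 ≡ 426^2 = 181476 ≡ 52 (mod 493)
9^256 ≡ 52^2 = 2704 ≡ 239 (mod 493)
492 = 256 + 128 + 64 + 32 + 8 + 4 in binary powers of 2.
So 9^492 ≡ 239 · 52 · 426 · 239 · 426 · 152 ≡ 458 (mod 493).
Since 458 ≠ 1, base 9 is a Fermat witness: 493 is composite.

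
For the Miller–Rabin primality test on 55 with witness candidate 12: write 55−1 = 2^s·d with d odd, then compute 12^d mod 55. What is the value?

55 − 1 = 54 = 2^1 · 27, so d = 27.
12^1 ≡ 12 (mod 55)
12^2 ≡ 12^2 = 144 ≡ 34 (mod 55)
12^4 ≡ 34^2 = 1156 ≡ 1 (mod 55)
12^8 ≡ 1^2 = 1 ≡ 1 (mod 55)
12^16 ≡ 1^2 = 1 ≡ 1 (mod 55)
27 = 16 + 8 + 2 + 1 in binary powers of 2.
So 12^27 ≡ 1 · 1 · 34 · 12 ≡ 23 (mod 55).
Squaring chain: 23; never reaches −1, so base 12 is a Miller–Rabin witness that 55 is composite.

23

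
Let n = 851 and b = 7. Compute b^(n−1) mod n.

255

7^1 ≡ 7 (mod 851)
7^2 ≡ 7^2 = 49 ≡ 49 (mod 851)
7^4 ≡ 49^2 = 2401 ≡ 699 (mod 851)
7^8 ≡ 699^2 = 488601 ≡ 127 (mod 851)
7^16 ≡ 127^2 = 16129 ≡ 811 (mod 851)
7^32 ≡ 811^2 = 657721 ≡ 749 (mod 851)
7^64 ≡ 749^2 = 561001 ≡ 192 (mod 851)
7^128 ≡ 192^2 = 36864 ≡ 271 (mod 851)
7^256 ≡ 271^2 = 73441 ≡ 255 (mod 851)
7^512 ≡ 255^2 = 65025 ≡ 349 (mod 851)
850 = 512 + 256 + 64 + 16 + 2 in binary powers of 2.
So 7^850 ≡ 349 · 255 · 192 · 811 · 49 ≡ 255 (mod 851).
Since 255 ≠ 1, base 7 is a Fermat witness: 851 is composite.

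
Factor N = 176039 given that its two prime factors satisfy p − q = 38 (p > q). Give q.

Since p = q + 38, we have 176039 = q(q + 38), so q² + 38q − 176039 = 0.
Discriminant: 38² + 4·176039 = 1444 + 704156 = 705600; √705600 = 840.
q = (−38 + 840)/2 = 401, and p = q + 38 = 439.
Check: 401 · 439 = 176039.

401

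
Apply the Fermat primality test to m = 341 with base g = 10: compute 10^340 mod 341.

67

10^1 ≡ 10 (mod 341)
10^2 ≡ 10^2 = 100 ≡ 100 (mod 341)
10^4 ≡ 100^2 = 10000 ≡ 111 (mod 341)
10^8 ≡ 111^2 = 12321 ≡ 45 (mod 341)
10^16 ≡ 45^2 = 2025 ≡ 320 (mod 341)
10^32 ≡ 320^2 = 102400 ≡ 100 (mod 341)
10^64 ≡ 100^2 = 10000 ≡ 111 (mod 341)
10^128 ≡ 111^2 = 12321 ≡ 45 (mod 341)
10^256 ≡ 45^2 = 2025 ≡ 320 (mod 341)
340 = 256 + 64 + 16 + 4 in binary powers of 2.
So 10^340 ≡ 320 · 111 · 320 · 111 ≡ 67 (mod 341).
Since 67 ≠ 1, base 10 is a Fermat witness: 341 is composite.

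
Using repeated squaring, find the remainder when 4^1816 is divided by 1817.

4^1 ≡ 4 (mod 1817)
4^2 ≡ 4^2 = 16 ≡ 16 (mod 1817)
4^4 ≡ 16^2 = 256 ≡ 256 (mod 1817)
4^8 ≡ 256^2 = 65536 ≡ 124 (mod 1817)
4^16 ≡ 124^2 = 15376 ≡ 840 (mod 1817)
4^32 ≡ 840^2 = 705600 ≡ 604 (mod 1817)
4^64 ≡ 604^2 = 364816 ≡ 1416 (mod 1817)
4^128 ≡ 1416^2 = 2005056 ≡ 905 (mod 1817)
4^256 ≡ 905^2 = 819025 ≡ 1375 (mod 1817)
4^512 ≡ 1375^2 = 1890625 ≡ 945 (mod 1817)
4^1024 ≡ 945^2 = 893025 ≡ 878 (mod 1817)
1816 = 1024 + 512 + 256 + 16 + 8 in binary powers of 2.
So 4^1816 ≡ 878 · 945 · 1375 · 840 · 124 ≡ 901 (mod 1817).
Since 901 ≠ 1, base 4 is a Fermat witness: 1817 is composite.

901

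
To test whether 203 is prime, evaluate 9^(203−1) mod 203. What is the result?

9^1 ≡ 9 (mod 203)
9^2 ≡ 9^2 = 81 ≡ 81 (mod 203)
9^4 ≡ 81^2 = 6561 ≡ 65 (mod 203)
9^8 ≡ 65^2 = 4225 ≡ 165 (mod 203)
9^16 ≡ 165^2 = 27225 ≡ 23 (mod 203)
9^32 ≡ 23^2 = 529 ≡ 123 (mod 203)
9^64 ≡ 123^2 = 15129 ≡ 107 (mod 203)
9^128 ≡ 107^2 = 11449 ≡ 81 (mod 203)
202 = 128 + 64 + 8 + 2 in binary powers of 2.
So 9^202 ≡ 81 · 107 · 165 · 81 ≡ 16 (mod 203).
Since 16 ≠ 1, base 9 is a Fermat witness: 203 is composite.

16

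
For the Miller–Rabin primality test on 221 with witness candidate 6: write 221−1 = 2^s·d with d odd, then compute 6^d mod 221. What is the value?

221 − 1 = 220 = 2^2 · 55, so d = 55.
6^1 ≡ 6 (mod 221)
6^2 ≡ 6^2 = 36 ≡ 36 (mod 221)
6^4 ≡ 36^2 = 1296 ≡ 191 (mod 221)
6^8 ≡ 191^2 = 36481 ≡ 16 (mod 221)
6^16 ≡ 16^2 = 256 ≡ 35 (mod 221)
6^32 ≡ 35^2 = 1225 ≡ 120 (mod 221)
55 = 32 + 16 + 4 + 2 + 1 in binary powers of 2.
So 6^55 ≡ 120 · 35 · 191 · 36 · 6 ≡ 150 (mod 221).
Squaring chain: 150 → 179; never reaches −1, so base 6 is a Miller–Rabin witness that 221 is composite.

150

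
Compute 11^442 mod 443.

1

11^1 ≡ 11 (mod 443)
11^2 ≡ 11^2 = 121 ≡ 121 (mod 443)
11^4 ≡ 121^2 = 14641 ≡ 22 (mod 443)
11^8 ≡ 22^2 = 484 ≡ 41 (mod 443)
11^16 ≡ 41^2 = 1681 ≡ 352 (mod 443)
11^32 ≡ 352^2 = 123904 ≡ 307 (mod 443)
11^64 ≡ 307^2 = 94249 ≡ 333 (mod 443)
11^128 ≡ 333^2 = 110889 ≡ 139 (mod 443)
11^256 ≡ 139^2 = 19321 ≡ 272 (mod 443)
442 = 256 + 128 + 32 + 16 + 8 + 2 in binary powers of 2.
So 11^442 ≡ 272 · 139 · 307 · 352 · 41 · 121 ≡ 1 (mod 443).
Since the result is 1, base 11 gives no evidence that 443 is composite.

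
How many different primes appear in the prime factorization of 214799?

214799 = 13^2 · 1271
1271 = 31 · 41
214799 = 13^2 · 31 · 41, which has 3 distinct prime factors.

3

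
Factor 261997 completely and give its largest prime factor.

97

261997 = 37 · 7081
7081 = 73 · 97
97 is prime.
So 261997 = 37 · 73 · 97; the largest prime factor is 97.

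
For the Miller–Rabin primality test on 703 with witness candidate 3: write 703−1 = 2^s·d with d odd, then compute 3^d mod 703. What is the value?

703 − 1 = 702 = 2^1 · 351, so d = 351.
3^1 ≡ 3 (mod 703)
3^2 ≡ 3^2 = 9 ≡ 9 (mod 703)
3^4 ≡ 9^2 = 81 ≡ 81 (mod 703)
3^8 ≡ 81^2 = 6561 ≡ 234 (mod 703)
3^16 ≡ 234^2 = 54756 ≡ 625 (mod 703)
3^32 ≡ 625^2 = 390625 ≡ 460 (mod 703)
3^64 ≡ 460^2 = 211600 ≡ 700 (mod 703)
3^128 ≡ 700^2 = 490000 ≡ 9 (mod 703)
3^256 ≡ 9^2 = 81 ≡ 81 (mod 703)
351 = 256 + 64 + 16 + 8 + 4 + 2 + 1 in binary powers of 2.
So 3^351 ≡ 81 · 700 · 625 · 234 · 81 · 9 · 3 ≡ 702 (mod 703).
Since 3^d ≡ 702 (mod 703), base 3 does not prove 703 composite.

702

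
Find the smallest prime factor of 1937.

1937 is odd.
Digit sum 20, not divisible by 3.
Ends in 7: not divisible by 5.
7: 1937 = 7·276 + 5
11: 1937 = 11·176 + 1
13: 1937 = 13·149

13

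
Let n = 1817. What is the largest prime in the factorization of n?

1817 = 23 · 79
79 is prime.
So 1817 = 23 · 79; the largest prime factor is 79.

79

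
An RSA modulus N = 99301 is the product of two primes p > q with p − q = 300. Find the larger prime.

Since p = q + 300, we have 99301 = q(q + 300), so q² + 300q − 99301 = 0.
Discriminant: 300² + 4·99301 = 90000 + 397204 = 487204; √487204 = 698.
q = (−300 + 698)/2 = 199, and p = q + 300 = 499.
Check: 199 · 499 = 99301.

499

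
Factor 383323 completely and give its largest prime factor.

383323 = 59 · 6497
6497 = 73 · 89
89 is prime.
So 383323 = 59 · 73 · 89; the largest prime factor is 89.

89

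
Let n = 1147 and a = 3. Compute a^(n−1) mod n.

3^1 ≡ 3 (mod 1147)
3^2 ≡ 3^2 = 9 ≡ 9 (mod 1147)
3^4 ≡ 9^2 = 81 ≡ 81 (mod 1147)
3^8 ≡ 81^2 = 6561 ≡ 826 (mod 1147)
3^16 ≡ 826^2 = 682276 ≡ 958 (mod 1147)
3^32 ≡ 958^2 = 917764 ≡ 164 (mod 1147)
3^64 ≡ 164^2 = 26896 ≡ 515 (mod 1147)
3^128 ≡ 515^2 = 265225 ≡ 268 (mod 1147)
3^256 ≡ 268^2 = 71824 ≡ 710 (mod 1147)
3^512 ≡ 710^2 = 504100 ≡ 567 (mod 1147)
3^1024 ≡ 567^2 = 321489 ≡ 329 (mod 1147)
1146 = 1024 + 64 + 32 + 16 + 8 + 2 in binary powers of 2.
So 3^1146 ≡ 329 · 515 · 164 · 958 · 826 · 9 ≡ 47 (mod 1147).
Since 47 ≠ 1, base 3 is a Fermat witness: 1147 is composite.

47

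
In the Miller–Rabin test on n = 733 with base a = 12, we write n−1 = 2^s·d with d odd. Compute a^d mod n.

732

733 − 1 = 732 = 2^2 · 183, so d = 183.
12^1 ≡ 12 (mod 733)
12^2 ≡ 12^2 = 144 ≡ 144 (mod 733)
12^4 ≡ 144^2 = 20736 ≡ 212 (mod 733)
12^8 ≡ 212^2 = 44944 ≡ 231 (mod 733)
12^16 ≡ 231^2 = 53361 ≡ 585 (mod 733)
12^32 ≡ 585^2 = 342225 ≡ 647 (mod 733)
12^64 ≡ 647^2 = 418609 ≡ 66 (mod 733)
12^128 ≡ 66^2 = 4356 ≡ 691 (mod 733)
183 = 128 + 32 + 16 + 4 + 2 + 1 in binary powers of 2.
So 12^183 ≡ 691 · 647 · 585 · 212 · 144 · 12 ≡ 732 (mod 733).
Since 12^d ≡ 732 (mod 733), base 12 does not prove 733 composite.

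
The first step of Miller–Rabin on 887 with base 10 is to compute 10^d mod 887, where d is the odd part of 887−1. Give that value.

886

887 − 1 = 886 = 2^1 · 443, so d = 443.
10^1 ≡ 10 (mod 887)
10^2 ≡ 10^2 = 100 ≡ 100 (mod 887)
10^4 ≡ 100^2 = 10000 ≡ 243 (mod 887)
10^8 ≡ 243^2 = 59049 ≡ 507 (mod 887)
10^16 ≡ 507^2 = 257049 ≡ 706 (mod 887)
10^32 ≡ 706^2 = 498436 ≡ 829 (mod 887)
10^64 ≡ 829^2 = 687241 ≡ 703 (mod 887)
10^128 ≡ 703^2 = 494209 ≡ 150 (mod 887)
10^256 ≡ 150^2 = 22500 ≡ 325 (mod 887)
443 = 256 + 128 + 32 + 16 + 8 + 2 + 1 in binary powers of 2.
So 10^443 ≡ 325 · 150 · 829 · 706 · 507 · 100 · 10 ≡ 886 (mod 887).
Since 10^d ≡ 886 (mod 887), base 10 does not prove 887 composite.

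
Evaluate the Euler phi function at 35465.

27520

Factor: 35465 = 5 · 41 · 173.
φ(35465) = (5−1) · (41−1) · (173−1) = 4 · 40 · 172 = 27520.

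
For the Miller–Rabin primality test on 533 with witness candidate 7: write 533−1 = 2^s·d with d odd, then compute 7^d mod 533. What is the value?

176

533 − 1 = 532 = 2^2 · 133, so d = 133.
7^1 ≡ 7 (mod 533)
7^2 ≡ 7^2 = 49 ≡ 49 (mod 533)
7^4 ≡ 49^2 = 2401 ≡ 269 (mod 533)
7^8 ≡ 269^2 = 72361 ≡ 406 (mod 533)
7^16 ≡ 406^2 = 164836 ≡ 139 (mod 533)
7^32 ≡ 139^2 = 19321 ≡ 133 (mod 533)
7^64 ≡ 133^2 = 17689 ≡ 100 (mod 533)
7^128 ≡ 100^2 = 10000 ≡ 406 (mod 533)
133 = 128 + 4 + 1 in binary powers of 2.
So 7^133 ≡ 406 · 269 · 7 ≡ 176 (mod 533).
Squaring chain: 176 → 62; never reaches −1, so base 7 is a Miller–Rabin witness that 533 is composite.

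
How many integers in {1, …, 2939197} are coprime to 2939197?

Factor: 2939197 = 97 · 157 · 193.
φ(2939197) = (97−1) · (157−1) · (193−1) = 96 · 156 · 192 = 2875392.

2875392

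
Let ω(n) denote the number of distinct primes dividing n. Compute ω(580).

3

580 = 2^2 · 145
145 = 5 · 29
580 = 2^2 · 5 · 29, which has 3 distinct prime factors.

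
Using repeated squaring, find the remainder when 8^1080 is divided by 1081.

570

8^1 ≡ 8 (mod 1081)
8^2 ≡ 8^2 = 64 ≡ 64 (mod 1081)
8^4 ≡ 64^2 = 4096 ≡ 853 (mod 1081)
8^8 ≡ 853^2 = 727609 ≡ 96 (mod 1081)
8^16 ≡ 96^2 = 9216 ≡ 568 (mod 1081)
8^32 ≡ 568^2 = 322624 ≡ 486 (mod 1081)
8^64 ≡ 486^2 = 236196 ≡ 538 (mod 1081)
8^128 ≡ 538^2 = 289444 ≡ 817 (mod 1081)
8^256 ≡ 817^2 = 667489 ≡ 512 (mod 1081)
8^512 ≡ 512^2 = 262144 ≡ 542 (mod 1081)
8^1024 ≡ 542^2 = 293764 ≡ 813 (mod 1081)
1080 = 1024 + 32 + 16 + 8 in binary powers of 2.
So 8^1080 ≡ 813 · 486 · 568 · 96 ≡ 570 (mod 1081).
Since 570 ≠ 1, base 8 is a Fermat witness: 1081 is composite.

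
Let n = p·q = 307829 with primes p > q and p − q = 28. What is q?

541

Since p = q + 28, we have 307829 = q(q + 28), so q² + 28q − 307829 = 0.
Discriminant: 28² + 4·307829 = 784 + 1231316 = 1232100; √1232100 = 1110.
q = (−28 + 1110)/2 = 541, and p = q + 28 = 569.
Check: 541 · 569 = 307829.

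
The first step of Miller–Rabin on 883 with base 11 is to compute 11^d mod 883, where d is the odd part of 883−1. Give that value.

883 − 1 = 882 = 2^1 · 441, so d = 441.
11^1 ≡ 11 (mod 883)
11^2 ≡ 11^2 = 121 ≡ 121 (mod 883)
11^4 ≡ 121^2 = 14641 ≡ 513 (mod 883)
11^8 ≡ 513^2 = 263169 ≡ 35 (mod 883)
11^16 ≡ 35^2 = 1225 ≡ 342 (mod 883)
11^32 ≡ 342^2 = 116964 ≡ 408 (mod 883)
11^64 ≡ 408^2 = 166464 ≡ 460 (mod 883)
11^128 ≡ 460^2 = 211600 ≡ 563 (mod 883)
11^256 ≡ 563^2 = 316969 ≡ 855 (mod 883)
441 = 256 + 128 + 32 + 16 + 8 + 1 in binary powers of 2.
So 11^441 ≡ 855 · 563 · 408 · 342 · 35 · 11 ≡ 882 (mod 883).
Since 11^d ≡ 882 (mod 883), base 11 does not prove 883 composite.

882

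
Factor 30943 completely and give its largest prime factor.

97

30943 = 11 · 2813
2813 = 29 · 97
97 is prime.
So 30943 = 11 · 29 · 97; the largest prime factor is 97.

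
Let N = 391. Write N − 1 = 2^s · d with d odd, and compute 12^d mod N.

391 − 1 = 390 = 2^1 · 195, so d = 195.
12^1 ≡ 12 (mod 391)
12^2 ≡ 12^2 = 144 ≡ 144 (mod 391)
12^4 ≡ 144^2 = 20736 ≡ 13 (mod 391)
12^8 ≡ 13^2 = 169 ≡ 169 (mod 391)
12^16 ≡ 169^2 = 28561 ≡ 18 (mod 391)
12^32 ≡ 18^2 = 324 ≡ 324 (mod 391)
12^64 ≡ 324^2 = 104976 ≡ 188 (mod 391)
12^128 ≡ 188^2 = 35344 ≡ 154 (mod 391)
195 = 128 + 64 + 2 + 1 in binary powers of 2.
So 12^195 ≡ 154 · 188 · 144 · 12 ≡ 215 (mod 391).
Squaring chain: 215; never reaches −1, so base 12 is a Miller–Rabin witness that 391 is composite.

215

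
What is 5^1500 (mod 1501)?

64

5^1 ≡ 5 (mod 1501)
5^2 ≡ 5^2 = 25 ≡ 25 (mod 1501)
5^4 ≡ 25^2 = 625 ≡ 625 (mod 1501)
5^8 ≡ 625^2 = 390625 ≡ 365 (mod 1501)
5^16 ≡ 365^2 = 133225 ≡ 1137 (mod 1501)
5^32 ≡ 1137^2 = 1292769 ≡ 408 (mod 1501)
5^64 ≡ 408^2 = 166464 ≡ 1354 (mod 1501)
5^128 ≡ 1354^2 = 1833316 ≡ 595 (mod 1501)
5^256 ≡ 595^2 = 354025 ≡ 1290 (mod 1501)
5^512 ≡ 1290^2 = 1664100 ≡ 992 (mod 1501)
5^1024 ≡ 992^2 = 984064 ≡ 909 (mod 1501)
1500 = 1024 + 256 + 128 + 64 + 16 + 8 + 4 in binary powers of 2.
So 5^1500 ≡ 909 · 1290 · 595 · 1354 · 1137 · 365 · 625 ≡ 64 (mod 1501).
Since 64 ≠ 1, base 5 is a Fermat witness: 1501 is composite.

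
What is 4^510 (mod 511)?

4^1 ≡ 4 (mod 511)
4^2 ≡ 4^2 = 16 ≡ 16 (mod 511)
4^4 ≡ 16^2 = 256 ≡ 256 (mod 511)
4^8 ≡ 256^2 = 65536 ≡ 128 (mod 511)
4^16 ≡ 128^2 = 16384 ≡ 32 (mod 511)
4^32 ≡ 32^2 = 1024 ≡ 2 (mod 511)
4^64 ≡ 2^2 = 4 ≡ 4 (mod 511)
4^128 ≡ 4^2 = 16 ≡ 16 (mod 511)
4^256 ≡ 16^2 = 256 ≡ 256 (mod 511)
510 = 256 + 128 + 64 + 32 + 16 + 8 + 4 + 2 in binary powers of 2.
So 4^510 ≡ 256 · 16 · 4 · 2 · 32 · 128 · 256 · 16 ≡ 8 (mod 511).
Since 8 ≠ 1, base 4 is a Fermat witness: 511 is composite.

8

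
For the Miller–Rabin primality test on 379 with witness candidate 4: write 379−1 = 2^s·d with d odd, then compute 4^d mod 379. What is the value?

379 − 1 = 378 = 2^1 · 189, so d = 189.
4^1 ≡ 4 (mod 379)
4^2 ≡ 4^2 = 16 ≡ 16 (mod 379)
4^4 ≡ 16^2 = 256 ≡ 256 (mod 379)
4^8 ≡ 256^2 = 65536 ≡ 348 (mod 379)
4^16 ≡ 348^2 = 121104 ≡ 203 (mod 379)
4^32 ≡ 203^2 = 41209 ≡ 277 (mod 379)
4^64 ≡ 277^2 = 76729 ≡ 171 (mod 379)
4^128 ≡ 171^2 = 29241 ≡ 58 (mod 379)
189 = 128 + 32 + 16 + 8 + 4 + 1 in binary powers of 2.
So 4^189 ≡ 58 · 277 · 203 · 348 · 256 · 4 ≡ 1 (mod 379).
Since 4^d ≡ 1 (mod 379), base 4 does not prove 379 composite.

1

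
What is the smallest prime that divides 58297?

58297 is odd.
Digit sum 31, not divisible by 3.
Ends in 7: not divisible by 5.
7: 58297 = 7·8328 + 1
11: 58297 = 11·5299 + 8
13: 58297 = 13·4484 + 5
17: 58297 = 17·3429 + 4
19: 58297 = 19·3068 + 5
23: 58297 = 23·2534 + 15
29: 58297 = 29·2010 + 7
31: 58297 = 31·1880 + 17
37: 58297 = 37·1575 + 22
41: 58297 = 41·1421 + 36
43: 58297 = 43·1355 + 32
47: 58297 = 47·1240 + 17
53: 58297 = 53·1099 + 50
59: 58297 = 59·988 + 5
61: 58297 = 61·955 + 42
67: 58297 = 67·870 + 7
71: 58297 = 71·821 + 6
73: 58297 = 73·798 + 43
79: 58297 = 79·737 + 74
83: 58297 = 83·702 + 31
89: 58297 = 89·655 + 2
97: 58297 = 97·601

97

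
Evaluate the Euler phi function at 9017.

8820

Factor: 9017 = 71 · 127.
φ(9017) = (71−1) · (127−1) = 70 · 126 = 8820.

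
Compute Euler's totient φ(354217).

Factor: 354217 = 19 · 103 · 181.
φ(354217) = (19−1) · (103−1) · (181−1) = 18 · 102 · 180 = 330480.

330480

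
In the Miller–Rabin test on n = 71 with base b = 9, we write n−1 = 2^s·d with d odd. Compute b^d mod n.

1

71 − 1 = 70 = 2^1 · 35, so d = 35.
9^1 ≡ 9 (mod 71)
9^2 ≡ 9^2 = 81 ≡ 10 (mod 71)
9^4 ≡ 10^2 = 100 ≡ 29 (mod 71)
9^8 ≡ 29^2 = 841 ≡ 60 (mod 71)
9^16 ≡ 60^2 = 3600 ≡ 50 (mod 71)
9^32 ≡ 50^2 = 2500 ≡ 15 (mod 71)
35 = 32 + 2 + 1 in binary powers of 2.
So 9^35 ≡ 15 · 10 · 9 ≡ 1 (mod 71).
Since 9^d ≡ 1 (mod 71), base 9 does not prove 71 composite.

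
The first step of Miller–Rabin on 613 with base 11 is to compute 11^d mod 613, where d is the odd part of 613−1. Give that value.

35

613 − 1 = 612 = 2^2 · 153, so d = 153.
11^1 ≡ 11 (mod 613)
11^2 ≡ 11^2 = 121 ≡ 121 (mod 613)
11^4 ≡ 121^2 = 14641 ≡ 542 (mod 613)
11^8 ≡ 542^2 = 293764 ≡ 137 (mod 613)
11^16 ≡ 137^2 = 18769 ≡ 379 (mod 613)
11^32 ≡ 379^2 = 143641 ≡ 199 (mod 613)
11^64 ≡ 199^2 = 39601 ≡ 369 (mod 613)
11^128 ≡ 369^2 = 136161 ≡ 75 (mod 613)
153 = 128 + 16 + 8 + 1 in binary powers of 2.
So 11^153 ≡ 75 · 379 · 137 · 11 ≡ 35 (mod 613).
Squaring chain: 35 → 612; reaches −1, so base 11 does not prove 613 composite.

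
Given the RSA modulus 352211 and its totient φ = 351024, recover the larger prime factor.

619

φ(n) = (p−1)(q−1) = n − (p+q) + 1, so p + q = 352211 − 351024 + 1 = 1188.
p and q are the roots of t² − 1188t + 352211 = 0.
Discriminant: 1188² − 4·352211 = 1411344 − 1408844 = 2500; √2500 = 50.
q = (1188 − 50)/2 = 569, p = (1188 + 50)/2 = 619.
Check: 569 · 619 = 352211.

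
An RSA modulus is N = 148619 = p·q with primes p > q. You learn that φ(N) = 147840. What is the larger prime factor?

φ(n) = (p−1)(q−1) = n − (p+q) + 1, so p + q = 148619 − 147840 + 1 = 780.
p and q are the roots of t² − 780t + 148619 = 0.
Discriminant: 780² − 4·148619 = 608400 − 594476 = 13924; √13924 = 118.
q = (780 − 118)/2 = 331, p = (780 + 118)/2 = 449.
Check: 331 · 449 = 148619.

449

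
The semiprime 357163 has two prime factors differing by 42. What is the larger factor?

619

Since p = q + 42, we have 357163 = q(q + 42), so q² + 42q − 357163 = 0.
Discriminant: 42² + 4·357163 = 1764 + 1428652 = 1430416; √1430416 = 1196.
q = (−42 + 1196)/2 = 577, and p = q + 42 = 619.
Check: 577 · 619 = 357163.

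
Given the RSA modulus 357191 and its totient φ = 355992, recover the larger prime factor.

φ(n) = (p−1)(q−1) = n − (p+q) + 1, so p + q = 357191 − 355992 + 1 = 1200.
p and q are the roots of t² − 1200t + 357191 = 0.
Discriminant: 1200² − 4·357191 = 1440000 − 1428764 = 11236; √11236 = 106.
q = (1200 − 106)/2 = 547, p = (1200 + 106)/2 = 653.
Check: 547 · 653 = 357191.

653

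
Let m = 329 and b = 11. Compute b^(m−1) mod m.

11^1 ≡ 11 (mod 329)
11^2 ≡ 11^2 = 121 ≡ 121 (mod 329)
11^4 ≡ 121^2 = 14641 ≡ 165 (mod 329)
11^8 ≡ 165^2 = 27225 ≡ 247 (mod 329)
11^16 ≡ 247^2 = 61009 ≡ 144 (mod 329)
11^32 ≡ 144^2 = 20736 ≡ 9 (mod 329)
11^64 ≡ 9^2 = 81 ≡ 81 (mod 329)
11^128 ≡ 81^2 = 6561 ≡ 310 (mod 329)
11^256 ≡ 310^2 = 96100 ≡ 32 (mod 329)
328 = 256 + 64 + 8 in binary powers of 2.
So 11^328 ≡ 32 · 81 · 247 ≡ 319 (mod 329).
Since 319 ≠ 1, base 11 is a Fermat witness: 329 is composite.

319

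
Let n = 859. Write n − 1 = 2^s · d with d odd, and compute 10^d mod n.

859 − 1 = 858 = 2^1 · 429, so d = 429.
10^1 ≡ 10 (mod 859)
10^2 ≡ 10^2 = 100 ≡ 100 (mod 859)
10^4 ≡ 100^2 = 10000 ≡ 551 (mod 859)
10^8 ≡ 551^2 = 303601 ≡ 374 (mod 859)
10^16 ≡ 374^2 = 139876 ≡ 718 (mod 859)
10^32 ≡ 718^2 = 515524 ≡ 124 (mod 859)
10^64 ≡ 124^2 = 15376 ≡ 773 (mod 859)
10^128 ≡ 773^2 = 597529 ≡ 524 (mod 859)
10^256 ≡ 524^2 = 274576 ≡ 555 (mod 859)
429 = 256 + 128 + 32 + 8 + 4 + 1 in binary powers of 2.
So 10^429 ≡ 555 · 524 · 124 · 374 · 551 · 10 ≡ 858 (mod 859).
Since 10^d ≡ 858 (mod 859), base 10 does not prove 859 composite.

858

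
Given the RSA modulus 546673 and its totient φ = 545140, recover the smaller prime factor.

563

φ(n) = (p−1)(q−1) = n − (p+q) + 1, so p + q = 546673 − 545140 + 1 = 1534.
p and q are the roots of t² − 1534t + 546673 = 0.
Discriminant: 1534² − 4·546673 = 2353156 − 2186692 = 166464; √166464 = 408.
q = (1534 − 408)/2 = 563, p = (1534 + 408)/2 = 971.
Check: 563 · 971 = 546673.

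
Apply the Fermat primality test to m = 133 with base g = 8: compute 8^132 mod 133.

8^1 ≡ 8 (mod 133)
8^2 ≡ 8^2 = 64 ≡ 64 (mod 133)
8^4 ≡ 64^2 = 4096 ≡ 106 (mod 133)
8^8 ≡ 106^2 = 11236 ≡ 64 (mod 133)
8^16 ≡ 64^2 = 4096 ≡ 106 (mod 133)
8^32 ≡ 106^2 = 11236 ≡ 64 (mod 133)
8^64 ≡ 64^2 = 4096 ≡ 106 (mod 133)
8^128 ≡ 106^2 = 11236 ≡ 64 (mod 133)
132 = 128 + 4 in binary powers of 2.
So 8^132 ≡ 64 · 106 ≡ 1 (mod 133).
Since the result is 1, base 8 gives no evidence that 133 is composite.

1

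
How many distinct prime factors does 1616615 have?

6

1616615 = 5 · 323323
323323 = 7 · 46189
46189 = 11 · 4199
4199 = 13 · 323
323 = 17 · 19
1616615 = 5 · 7 · 11 · 13 · 17 · 19, which has 6 distinct prime factors.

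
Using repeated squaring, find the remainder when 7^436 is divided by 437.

64

7^1 ≡ 7 (mod 437)
7^2 ≡ 7^2 = 49 ≡ 49 (mod 437)
7^4 ≡ 49^2 = 2401 ≡ 216 (mod 437)
7^8 ≡ 216^2 = 46656 ≡ 334 (mod 437)
7^16 ≡ 334^2 = 111556 ≡ 121 (mod 437)
7^32 ≡ 121^2 = 14641 ≡ 220 (mod 437)
7^64 ≡ 220^2 = 48400 ≡ 330 (mod 437)
7^128 ≡ 330^2 = 108900 ≡ 87 (mod 437)
7^256 ≡ 87^2 = 7569 ≡ 140 (mod 437)
436 = 256 + 128 + 32 + 16 + 4 in binary powers of 2.
So 7^436 ≡ 140 · 87 · 220 · 121 · 216 ≡ 64 (mod 437).
Since 64 ≠ 1, base 7 is a Fermat witness: 437 is composite.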